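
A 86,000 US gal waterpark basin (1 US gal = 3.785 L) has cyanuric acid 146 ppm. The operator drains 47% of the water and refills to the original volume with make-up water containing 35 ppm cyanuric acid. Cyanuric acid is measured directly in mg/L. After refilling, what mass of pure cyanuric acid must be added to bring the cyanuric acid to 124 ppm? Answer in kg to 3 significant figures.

9.82 kg

Volume: 86,000 US gal × 3.785 L/gal = 325,510 L.
After draining 47% and refilling: 146 × 0.53 + 35 × 0.47 = 93.83 ppm.
Deficit to target: 124 − 93.83 = 30.17 mg/L.
Mass: 30.17 mg/L × 325,510 L = 9821 g cyanuric acid.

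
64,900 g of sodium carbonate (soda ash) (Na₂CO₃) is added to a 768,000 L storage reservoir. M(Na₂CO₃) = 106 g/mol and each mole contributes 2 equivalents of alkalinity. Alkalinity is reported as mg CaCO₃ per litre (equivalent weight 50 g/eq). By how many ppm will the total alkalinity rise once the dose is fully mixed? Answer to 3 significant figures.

Moles of Na₂CO₃: 64,900 g ÷ 106 g/mol = 612.3 mol → 1225 eq of alkalinity.
As CaCO₃: 1225 eq × 50 g/eq = 61,230 g.
Rise: 61,230 g / 768,000 L × 1000 = 79.72 mg/L.

79.7 ppm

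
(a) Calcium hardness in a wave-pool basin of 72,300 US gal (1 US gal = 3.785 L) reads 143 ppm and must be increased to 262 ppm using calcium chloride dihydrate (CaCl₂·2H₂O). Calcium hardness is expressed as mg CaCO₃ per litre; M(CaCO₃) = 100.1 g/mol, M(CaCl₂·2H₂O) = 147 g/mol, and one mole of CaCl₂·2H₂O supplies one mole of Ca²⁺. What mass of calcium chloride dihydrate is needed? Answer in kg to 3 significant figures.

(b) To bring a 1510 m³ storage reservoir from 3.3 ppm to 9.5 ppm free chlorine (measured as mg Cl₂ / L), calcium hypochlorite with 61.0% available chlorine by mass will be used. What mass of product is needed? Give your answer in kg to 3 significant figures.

(a) Volume: 72,300 US gal × 3.785 L/gal = 273,656 L.
(a) Hardness to add: (262 − 143) = 119 mg/L as CaCO₃ × 273,656 L = 32,570 g as CaCO₃.
(a) Moles of Ca²⁺ (1 mol Ca²⁺ ≡ 1 mol CaCO₃): 32,570 / 100.1 g/mol = 325.3 mol.
(a) Mass of CaCl₂·2H₂O: 325.3 × 147 = 47,820 g.

(b) Volume: 1510 m³ = 1,510,000 L.
(b) Chlorine deficit: 9.5 − 3.3 = 6.2 ppm = 6.2 mg/L as Cl₂.
(b) Cl₂ equivalent needed: 6.2 mg/L × 1,510,000 L = 9,362,000 mg = 9362 g.
(b) Product at 61.0% available chlorine: 9362 / 0.61 = 15,350 g.

(a) 47.8 kg; (b) 15.3 kg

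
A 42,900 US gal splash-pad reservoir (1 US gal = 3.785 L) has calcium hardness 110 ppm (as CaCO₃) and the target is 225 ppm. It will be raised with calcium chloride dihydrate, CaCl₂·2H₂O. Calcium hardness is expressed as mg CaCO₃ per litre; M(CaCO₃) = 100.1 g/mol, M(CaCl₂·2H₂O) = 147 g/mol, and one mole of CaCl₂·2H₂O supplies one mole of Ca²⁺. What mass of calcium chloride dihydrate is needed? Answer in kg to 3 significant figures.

27.4 kg

Volume: 42,900 US gal × 3.785 L/gal = 162,376 L.
Hardness to add: (225 − 110) = 115 mg/L as CaCO₃ × 162,376 L = 18,670 g as CaCO₃.
Moles of Ca²⁺ (1 mol Ca²⁺ ≡ 1 mol CaCO₃): 18,670 / 100.1 g/mol = 186.5 mol.
Mass of CaCl₂·2H₂O: 186.5 × 147 = 27,420 g.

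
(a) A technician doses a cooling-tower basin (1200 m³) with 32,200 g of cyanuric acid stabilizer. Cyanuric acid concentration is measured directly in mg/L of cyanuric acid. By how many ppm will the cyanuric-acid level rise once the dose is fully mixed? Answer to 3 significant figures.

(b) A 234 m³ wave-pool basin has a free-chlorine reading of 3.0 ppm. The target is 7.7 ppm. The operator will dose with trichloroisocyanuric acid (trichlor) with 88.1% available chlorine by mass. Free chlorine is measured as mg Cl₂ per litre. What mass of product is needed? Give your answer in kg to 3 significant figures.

(a) Volume: 1200 m³ = 1,200,000 L.
(a) Rise: 32,200 g / 1,200,000 L × 1000 = 26.83 mg/L.

(b) Volume: 234 m³ = 234,000 L.
(b) Chlorine deficit: 7.7 − 3.0 = 4.7 ppm = 4.7 mg/L as Cl₂.
(b) Cl₂ equivalent needed: 4.7 mg/L × 234,000 L = 1,100,000 mg = 1100 g.
(b) Product at 88.1% available chlorine: 1100 / 0.881 = 1248 g.

(a) 26.8 ppm; (b) 1.25 kg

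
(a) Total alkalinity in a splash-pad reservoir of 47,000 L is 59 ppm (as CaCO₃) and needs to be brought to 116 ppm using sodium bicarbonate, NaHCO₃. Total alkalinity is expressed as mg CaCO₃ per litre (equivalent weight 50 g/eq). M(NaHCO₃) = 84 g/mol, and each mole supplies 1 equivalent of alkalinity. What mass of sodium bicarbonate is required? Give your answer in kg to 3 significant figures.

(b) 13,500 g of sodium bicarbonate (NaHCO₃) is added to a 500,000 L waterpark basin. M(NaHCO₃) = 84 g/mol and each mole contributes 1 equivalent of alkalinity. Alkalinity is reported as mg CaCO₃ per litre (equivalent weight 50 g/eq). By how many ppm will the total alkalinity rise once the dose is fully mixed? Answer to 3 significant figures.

(a) Alkalinity to add: (116 − 59) = 57 mg/L as CaCO₃ × 47,000 L = 2679 g as CaCO₃.
(a) Equivalents: 2679 g ÷ 50 g/eq = 53.58 eq.
(a) NaHCO₃ supplies 1 eq per mole → 53.58 mol.
(a) Mass: 53.58 mol × 84 g/mol = 4501 g.

(b) Moles of NaHCO₃: 13,500 g ÷ 84 g/mol = 160.7 mol → 160.7 eq of alkalinity.
(b) As CaCO₃: 160.7 eq × 50 g/eq = 8036 g.
(b) Rise: 8036 g / 500,000 L × 1000 = 16.07 mg/L.

(a) 4.50 kg; (b) 16.1 ppm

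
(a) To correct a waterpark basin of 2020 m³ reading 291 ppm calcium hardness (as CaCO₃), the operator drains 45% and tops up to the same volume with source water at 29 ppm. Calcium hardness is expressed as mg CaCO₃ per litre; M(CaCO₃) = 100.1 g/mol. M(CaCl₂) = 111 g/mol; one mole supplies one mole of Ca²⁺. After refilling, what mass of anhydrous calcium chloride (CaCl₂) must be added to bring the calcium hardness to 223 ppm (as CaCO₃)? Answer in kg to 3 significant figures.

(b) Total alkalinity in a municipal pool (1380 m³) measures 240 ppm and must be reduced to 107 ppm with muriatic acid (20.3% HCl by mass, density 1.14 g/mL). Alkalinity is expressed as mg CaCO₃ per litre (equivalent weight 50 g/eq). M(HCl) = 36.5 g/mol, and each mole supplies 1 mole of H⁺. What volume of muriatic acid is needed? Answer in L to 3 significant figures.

(a) 112 kg; (b) 579 L

(a) Volume: 2020 m³ = 2,020,000 L.
(a) After draining 45% and refilling: 291 × 0.55 + 29 × 0.45 = 173.1 ppm.
(a) Deficit to target: 223 − 173.1 = 49.9 mg/L.
(a) As CaCO₃: 49.9 mg/L × 2,020,000 L = 100,800 g; ÷ 100.1 = 1007 mol Ca²⁺.
(a) Mass: 1007 × 111 = 111,800 g.

(b) Volume: 1380 m³ = 1,380,000 L.
(b) Alkalinity to neutralize: (240 − 107) = 133 mg/L as CaCO₃ × 1,380,000 L = 183,500 g as CaCO₃.
(b) Equivalents of H⁺ required: 183,500 ÷ 50 g/eq = 3671 eq = 3671 mol HCl.
(b) Mass of HCl: 3671 × 36.5 = 134,000 g.
(b) Mass of 20.3% solution: 134,000 / 0.203 = 660,000 g.
(b) Volume: 660,000 g ÷ 1.14 g/mL = 579,000 mL.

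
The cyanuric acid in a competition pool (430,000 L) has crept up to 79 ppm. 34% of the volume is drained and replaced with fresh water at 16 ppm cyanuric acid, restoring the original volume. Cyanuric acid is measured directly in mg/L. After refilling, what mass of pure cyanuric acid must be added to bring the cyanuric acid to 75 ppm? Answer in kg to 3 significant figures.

7.49 kg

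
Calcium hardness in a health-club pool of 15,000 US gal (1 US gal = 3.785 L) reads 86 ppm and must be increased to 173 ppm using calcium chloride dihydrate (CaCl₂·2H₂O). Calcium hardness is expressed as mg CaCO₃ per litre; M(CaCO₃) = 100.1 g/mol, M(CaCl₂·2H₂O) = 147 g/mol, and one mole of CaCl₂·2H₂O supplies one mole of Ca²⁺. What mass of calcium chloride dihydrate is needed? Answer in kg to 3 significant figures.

7.25 kg

Volume: 15,000 US gal × 3.785 L/gal = 56,775 L.
Hardness to add: (173 − 86) = 87 mg/L as CaCO₃ × 56,775 L = 4939 g as CaCO₃.
Moles of Ca²⁺ (1 mol Ca²⁺ ≡ 1 mol CaCO₃): 4939 / 100.1 g/mol = 49.34 mol.
Mass of CaCl₂·2H₂O: 49.34 × 147 = 7254 g.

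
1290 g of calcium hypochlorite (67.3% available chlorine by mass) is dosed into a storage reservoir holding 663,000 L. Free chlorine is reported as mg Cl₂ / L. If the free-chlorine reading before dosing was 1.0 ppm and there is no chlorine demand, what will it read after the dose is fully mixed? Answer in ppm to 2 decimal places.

2.31 ppm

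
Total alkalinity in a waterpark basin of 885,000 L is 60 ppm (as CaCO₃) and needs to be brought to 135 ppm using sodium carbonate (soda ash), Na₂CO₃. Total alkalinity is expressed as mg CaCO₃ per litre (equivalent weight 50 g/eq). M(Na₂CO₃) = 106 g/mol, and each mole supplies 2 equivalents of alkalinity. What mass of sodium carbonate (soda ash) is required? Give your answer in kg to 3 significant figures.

70.4 kg

Alkalinity to add: (135 − 60) = 75 mg/L as CaCO₃ × 885,000 L = 66,380 g as CaCO₃.
Equivalents: 66,380 g ÷ 50 g/eq = 1328 eq.
Each mole of Na₂CO₃ supplies 2 eq, so 1328 / 2 = 663.8 mol.
Mass: 663.8 mol × 106 g/mol = 70,360 g.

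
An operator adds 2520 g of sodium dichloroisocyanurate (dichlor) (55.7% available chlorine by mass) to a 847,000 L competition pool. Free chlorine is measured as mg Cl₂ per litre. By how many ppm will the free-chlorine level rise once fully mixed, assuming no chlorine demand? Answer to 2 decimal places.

Available chlorine delivered: 2520 g × 0.557 = 1404 g as Cl₂.
Concentration rise: 1404 g / 847,000 L = 1.657 mg/L = 1.66 ppm.

1.66 ppm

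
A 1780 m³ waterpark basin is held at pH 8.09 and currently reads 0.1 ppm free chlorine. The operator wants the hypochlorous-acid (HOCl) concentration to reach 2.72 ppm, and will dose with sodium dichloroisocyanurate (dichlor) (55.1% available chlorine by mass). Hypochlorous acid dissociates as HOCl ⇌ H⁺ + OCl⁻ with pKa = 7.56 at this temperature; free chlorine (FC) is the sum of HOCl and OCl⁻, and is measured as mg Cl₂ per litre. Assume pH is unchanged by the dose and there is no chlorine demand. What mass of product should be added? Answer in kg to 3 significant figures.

38.2 kg

Volume: 1780 m³ = 1,780,000 L.
[OCl⁻]/[HOCl] = 10^(pH − pKa) = 10^(8.09 − 7.56) = 3.388; fraction as HOCl = 1/(1 + 3.388) = 0.2279.
Free chlorine required for 2.72 ppm HOCl: 2.72 / 0.2279 = 11.94 ppm.
FC to add: 11.94 − 0.1 = 11.84 mg/L as Cl₂.
Cl₂ equivalent: 11.84 mg/L × 1,780,000 L = 21,070 g.
Product at 55.1% available Cl: 21,070 / 0.551 = 38,240 g.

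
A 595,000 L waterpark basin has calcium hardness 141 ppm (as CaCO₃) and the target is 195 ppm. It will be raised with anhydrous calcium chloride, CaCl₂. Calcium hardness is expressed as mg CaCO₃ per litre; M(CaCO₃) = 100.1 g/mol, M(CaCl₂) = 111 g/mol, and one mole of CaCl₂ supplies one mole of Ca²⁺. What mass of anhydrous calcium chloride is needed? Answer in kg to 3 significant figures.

Hardness to add: (195 − 141) = 54 mg/L as CaCO₃ × 595,000 L = 32,130 g as CaCO₃.
Moles of Ca²⁺ (1 mol Ca²⁺ ≡ 1 mol CaCO₃): 32,130 / 100.1 g/mol = 321 mol.
Mass of CaCl₂: 321 × 111 = 35,630 g.

35.6 kg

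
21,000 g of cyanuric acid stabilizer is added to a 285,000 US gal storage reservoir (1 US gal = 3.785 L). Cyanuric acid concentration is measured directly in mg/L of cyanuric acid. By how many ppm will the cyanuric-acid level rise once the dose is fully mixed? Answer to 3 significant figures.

19.5 ppm

Volume: 285,000 US gal × 3.785 L/gal = 1,078,725 L.
Rise: 21,000 g / 1,078,725 L × 1000 = 19.47 mg/L.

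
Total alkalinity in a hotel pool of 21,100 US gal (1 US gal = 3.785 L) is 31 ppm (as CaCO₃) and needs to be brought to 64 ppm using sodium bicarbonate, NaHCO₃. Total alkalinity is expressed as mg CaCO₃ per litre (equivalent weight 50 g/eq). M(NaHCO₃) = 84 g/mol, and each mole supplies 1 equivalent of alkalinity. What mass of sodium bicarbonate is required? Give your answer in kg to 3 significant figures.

Volume: 21,100 US gal × 3.785 L/gal = 79,864 L.
Alkalinity to add: (64 − 31) = 33 mg/L as CaCO₃ × 79,864 L = 2635 g as CaCO₃.
Equivalents: 2635 g ÷ 50 g/eq = 52.71 eq.
NaHCO₃ supplies 1 eq per mole → 52.71 mol.
Mass: 52.71 mol × 84 g/mol = 4428 g.

4.43 kg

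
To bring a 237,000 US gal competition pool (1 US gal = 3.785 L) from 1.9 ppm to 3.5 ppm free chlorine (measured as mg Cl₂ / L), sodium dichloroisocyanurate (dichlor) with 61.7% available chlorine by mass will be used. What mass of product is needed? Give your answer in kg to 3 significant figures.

2.33 kg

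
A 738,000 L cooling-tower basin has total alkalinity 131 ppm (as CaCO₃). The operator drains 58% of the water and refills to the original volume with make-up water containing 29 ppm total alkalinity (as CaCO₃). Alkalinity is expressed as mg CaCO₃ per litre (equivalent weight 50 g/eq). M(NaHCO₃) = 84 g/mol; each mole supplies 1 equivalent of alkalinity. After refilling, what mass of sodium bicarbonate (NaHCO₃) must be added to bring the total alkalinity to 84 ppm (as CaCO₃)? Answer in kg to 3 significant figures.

After draining 58% and refilling: 131 × 0.42 + 29 × 0.58 = 71.84 ppm.
Deficit to target: 84 − 71.84 = 12.16 mg/L.
As CaCO₃: 12.16 mg/L × 738,000 L = 8974 g; ÷ 50 g/eq ÷ 1 = 179.5 mol NaHCO₃.
Mass: 179.5 × 84 = 15,080 g.

15.1 kg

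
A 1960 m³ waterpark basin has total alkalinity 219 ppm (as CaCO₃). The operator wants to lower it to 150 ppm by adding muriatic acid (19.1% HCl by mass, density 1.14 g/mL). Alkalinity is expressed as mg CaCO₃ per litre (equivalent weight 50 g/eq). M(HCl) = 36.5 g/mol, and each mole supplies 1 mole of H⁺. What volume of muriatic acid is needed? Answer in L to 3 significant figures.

Volume: 1960 m³ = 1,960,000 L.
Alkalinity to neutralize: (219 − 150) = 69 mg/L as CaCO₃ × 1,960,000 L = 135,200 g as CaCO₃.
Equivalents of H⁺ required: 135,200 ÷ 50 g/eq = 2705 eq = 2705 mol HCl.
Mass of HCl: 2705 × 36.5 = 98,730 g.
Mass of 19.1% solution: 98,730 / 0.191 = 516,900 g.
Volume: 516,900 g ÷ 1.14 g/mL = 453,400 mL.

453 L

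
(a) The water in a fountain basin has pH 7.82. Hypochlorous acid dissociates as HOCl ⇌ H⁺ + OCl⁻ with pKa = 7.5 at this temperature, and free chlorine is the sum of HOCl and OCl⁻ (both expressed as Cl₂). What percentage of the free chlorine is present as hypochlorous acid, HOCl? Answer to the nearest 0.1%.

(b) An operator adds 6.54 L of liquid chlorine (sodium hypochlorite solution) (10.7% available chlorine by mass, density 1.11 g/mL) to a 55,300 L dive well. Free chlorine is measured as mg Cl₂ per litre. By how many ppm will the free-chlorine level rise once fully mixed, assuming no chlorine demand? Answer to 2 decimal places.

(a) [OCl⁻]/[HOCl] = 10^(pH − pKa) = 10^(7.82 − 7.5) = 10^0.32 = 2.089.
(a) Fraction as HOCl = 1 / (1 + 2.089) = 0.3237.

(b) Mass of solution: 6.54 L × 1000 mL/L × 1.11 g/mL = 7259 g.
(b) Available chlorine delivered: 7259 g × 0.107 = 776.8 g as Cl₂.
(b) Concentration rise: 776.8 g / 55,300 L = 14.05 mg/L = 14.05 ppm.

(a) 32.4%; (b) 14.05 ppm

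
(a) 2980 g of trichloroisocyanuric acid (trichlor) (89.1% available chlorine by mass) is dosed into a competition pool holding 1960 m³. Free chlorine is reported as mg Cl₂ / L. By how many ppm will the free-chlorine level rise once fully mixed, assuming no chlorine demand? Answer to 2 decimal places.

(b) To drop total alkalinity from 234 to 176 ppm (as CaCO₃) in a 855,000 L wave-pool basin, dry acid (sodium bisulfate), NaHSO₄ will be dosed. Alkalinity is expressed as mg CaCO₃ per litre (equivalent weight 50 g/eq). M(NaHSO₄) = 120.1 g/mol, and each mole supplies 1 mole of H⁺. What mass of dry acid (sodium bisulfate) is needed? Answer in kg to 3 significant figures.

(a) 1.35 ppm; (b) 119 kg

(a) Volume: 1960 m³ = 1,960,000 L.
(a) Available chlorine delivered: 2980 g × 0.891 = 2655 g as Cl₂.
(a) Concentration rise: 2655 g / 1,960,000 L = 1.355 mg/L = 1.35 ppm.

(b) Alkalinity to neutralize: (234 − 176) = 58 mg/L as CaCO₃ × 855,000 L = 49,590 g as CaCO₃.
(b) Equivalents of H⁺ required: 49,590 ÷ 50 g/eq = 991.8 eq = 991.8 mol NaHSO₄.
(b) Mass of NaHSO₄: 991.8 × 120.1 = 119,100 g.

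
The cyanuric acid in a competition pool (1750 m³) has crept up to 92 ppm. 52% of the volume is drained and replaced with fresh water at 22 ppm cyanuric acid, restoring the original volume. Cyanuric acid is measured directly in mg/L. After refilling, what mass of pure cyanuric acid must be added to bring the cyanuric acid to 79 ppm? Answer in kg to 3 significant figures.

41.0 kg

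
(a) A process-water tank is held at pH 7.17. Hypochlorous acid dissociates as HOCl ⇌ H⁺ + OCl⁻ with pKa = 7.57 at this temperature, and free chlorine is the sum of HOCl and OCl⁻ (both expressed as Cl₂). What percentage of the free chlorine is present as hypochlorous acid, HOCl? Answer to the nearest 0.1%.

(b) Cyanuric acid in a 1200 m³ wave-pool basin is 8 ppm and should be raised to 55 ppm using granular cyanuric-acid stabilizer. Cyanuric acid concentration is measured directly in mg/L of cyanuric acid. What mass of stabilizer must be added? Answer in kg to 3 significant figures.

(a) 71.5%; (b) 56.4 kg

(a) [OCl⁻]/[HOCl] = 10^(pH − pKa) = 10^(7.17 − 7.57) = 10^-0.40 = 0.3981.
(a) Fraction as HOCl = 1 / (1 + 0.3981) = 0.7153.

(b) Volume: 1200 m³ = 1,200,000 L.
(b) CYA to add: (55 − 8) = 47 mg/L × 1,200,000 L = 56,400 g cyanuric acid.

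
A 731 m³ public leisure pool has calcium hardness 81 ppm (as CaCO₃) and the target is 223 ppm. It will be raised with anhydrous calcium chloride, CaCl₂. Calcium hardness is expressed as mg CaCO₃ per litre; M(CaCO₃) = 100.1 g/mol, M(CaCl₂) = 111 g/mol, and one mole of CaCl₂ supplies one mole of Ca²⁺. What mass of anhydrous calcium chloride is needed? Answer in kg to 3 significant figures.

Volume: 731 m³ = 731,000 L.
Hardness to add: (223 − 81) = 142 mg/L as CaCO₃ × 731,000 L = 103,800 g as CaCO₃.
Moles of Ca²⁺ (1 mol Ca²⁺ ≡ 1 mol CaCO₃): 103,800 / 100.1 g/mol = 1037 mol.
Mass of CaCl₂: 1037 × 111 = 115,100 g.

115 kg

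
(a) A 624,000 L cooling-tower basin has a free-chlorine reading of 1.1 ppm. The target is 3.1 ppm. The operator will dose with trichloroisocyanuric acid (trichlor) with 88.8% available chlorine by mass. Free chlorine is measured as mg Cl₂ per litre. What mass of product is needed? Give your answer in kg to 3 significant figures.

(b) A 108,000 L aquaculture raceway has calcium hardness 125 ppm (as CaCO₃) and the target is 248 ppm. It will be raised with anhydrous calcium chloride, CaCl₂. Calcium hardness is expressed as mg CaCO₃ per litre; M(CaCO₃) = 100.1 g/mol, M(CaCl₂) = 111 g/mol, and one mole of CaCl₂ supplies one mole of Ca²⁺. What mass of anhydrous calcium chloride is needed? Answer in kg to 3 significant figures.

(a) 1.41 kg; (b) 14.7 kg

(a) Chlorine deficit: 3.1 − 1.1 = 2 ppm = 2 mg/L as Cl₂.
(a) Cl₂ equivalent needed: 2 mg/L × 624,000 L = 1,248,000 mg = 1248 g.
(a) Product at 88.8% available chlorine: 1248 / 0.888 = 1405 g.

(b) Hardness to add: (248 − 125) = 123 mg/L as CaCO₃ × 108,000 L = 13,280 g as CaCO₃.
(b) Moles of Ca²⁺ (1 mol Ca²⁺ ≡ 1 mol CaCO₃): 13,280 / 100.1 g/mol = 132.7 mol.
(b) Mass of CaCl₂: 132.7 × 111 = 14,730 g.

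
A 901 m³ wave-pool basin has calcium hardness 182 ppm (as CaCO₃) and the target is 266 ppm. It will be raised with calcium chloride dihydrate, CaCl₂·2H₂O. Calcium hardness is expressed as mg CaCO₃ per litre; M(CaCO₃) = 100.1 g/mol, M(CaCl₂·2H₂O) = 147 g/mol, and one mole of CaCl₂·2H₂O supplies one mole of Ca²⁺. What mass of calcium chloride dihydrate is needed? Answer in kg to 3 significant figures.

Volume: 901 m³ = 901,000 L.
Hardness to add: (266 − 182) = 84 mg/L as CaCO₃ × 901,000 L = 75,680 g as CaCO₃.
Moles of Ca²⁺ (1 mol Ca²⁺ ≡ 1 mol CaCO₃): 75,680 / 100.1 g/mol = 756.1 mol.
Mass of CaCl₂·2H₂O: 756.1 × 147 = 111,100 g.

111 kg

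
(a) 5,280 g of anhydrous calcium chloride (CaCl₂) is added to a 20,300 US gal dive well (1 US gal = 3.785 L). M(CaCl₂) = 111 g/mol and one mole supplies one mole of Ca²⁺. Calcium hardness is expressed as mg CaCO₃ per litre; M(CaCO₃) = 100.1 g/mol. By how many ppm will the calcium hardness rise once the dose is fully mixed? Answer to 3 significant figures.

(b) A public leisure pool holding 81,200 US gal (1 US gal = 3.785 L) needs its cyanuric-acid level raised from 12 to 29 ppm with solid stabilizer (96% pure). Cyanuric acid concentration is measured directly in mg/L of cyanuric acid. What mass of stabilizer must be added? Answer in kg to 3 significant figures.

(a) 62.0 ppm; (b) 5.44 kg

(a) Volume: 20,300 US gal × 3.785 L/gal = 76,836 L.
(a) Moles of Ca²⁺: 5,280 g ÷ 111 g/mol = 47.57 mol.
(a) As CaCO₃: 47.57 mol × 100.1 g/mol = 4762 g.
(a) Rise: 4762 g / 76,836 L × 1000 = 61.97 mg/L.

(b) Volume: 81,200 US gal × 3.785 L/gal = 307,342 L.
(b) CYA to add: (29 − 12) = 17 mg/L × 307,342 L = 5225 g cyanuric acid.
(b) At 96% purity: 5225 / 0.96 = 5443 g product.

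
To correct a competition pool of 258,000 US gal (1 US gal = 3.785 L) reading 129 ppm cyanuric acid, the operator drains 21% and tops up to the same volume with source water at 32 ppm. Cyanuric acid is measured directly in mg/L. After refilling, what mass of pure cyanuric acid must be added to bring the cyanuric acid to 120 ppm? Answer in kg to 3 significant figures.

11.1 kg

Volume: 258,000 US gal × 3.785 L/gal = 976,530 L.
After draining 21% and refilling: 129 × 0.79 + 32 × 0.21 = 108.63 ppm.
Deficit to target: 120 − 108.63 = 11.37 mg/L.
Mass: 11.37 mg/L × 976,530 L = 11,100 g cyanuric acid.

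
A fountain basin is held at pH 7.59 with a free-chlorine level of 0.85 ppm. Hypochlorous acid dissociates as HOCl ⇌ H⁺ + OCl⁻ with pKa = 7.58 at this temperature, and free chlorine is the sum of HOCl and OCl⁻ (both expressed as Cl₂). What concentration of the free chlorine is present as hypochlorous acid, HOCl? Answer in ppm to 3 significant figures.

0.420 ppm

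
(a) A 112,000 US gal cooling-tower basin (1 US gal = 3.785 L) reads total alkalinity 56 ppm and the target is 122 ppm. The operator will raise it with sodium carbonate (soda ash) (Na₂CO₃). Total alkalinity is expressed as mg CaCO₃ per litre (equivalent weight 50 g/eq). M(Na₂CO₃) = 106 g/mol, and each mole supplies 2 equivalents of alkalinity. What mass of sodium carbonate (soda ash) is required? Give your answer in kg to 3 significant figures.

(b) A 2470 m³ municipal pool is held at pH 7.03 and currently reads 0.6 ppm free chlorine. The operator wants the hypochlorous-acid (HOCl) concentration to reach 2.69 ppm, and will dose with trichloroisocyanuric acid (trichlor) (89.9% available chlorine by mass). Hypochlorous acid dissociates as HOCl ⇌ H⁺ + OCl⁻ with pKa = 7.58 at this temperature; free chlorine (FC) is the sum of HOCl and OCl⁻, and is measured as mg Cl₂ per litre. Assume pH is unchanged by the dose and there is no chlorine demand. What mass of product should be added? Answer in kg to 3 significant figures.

(a) 29.7 kg; (b) 7.83 kg

(a) Volume: 112,000 US gal × 3.785 L/gal = 423,920 L.
(a) Alkalinity to add: (122 − 56) = 66 mg/L as CaCO₃ × 423,920 L = 27,980 g as CaCO₃.
(a) Equivalents: 27,980 g ÷ 50 g/eq = 559.6 eq.
(a) Each mole of Na₂CO₃ supplies 2 eq, so 559.6 / 2 = 279.8 mol.
(a) Mass: 279.8 mol × 106 g/mol = 29,660 g.

(b) Volume: 2470 m³ = 2,470,000 L.
(b) [OCl⁻]/[HOCl] = 10^(pH − pKa) = 10^(7.03 − 7.58) = 0.2818; fraction as HOCl = 1/(1 + 0.2818) = 0.7801.
(b) Free chlorine required for 2.69 ppm HOCl: 2.69 / 0.7801 = 3.448 ppm.
(b) FC to add: 3.448 − 0.6 = 2.848 mg/L as Cl₂.
(b) Cl₂ equivalent: 2.848 mg/L × 2,470,000 L = 7035 g.
(b) Product at 89.9% available Cl: 7035 / 0.899 = 7825 g.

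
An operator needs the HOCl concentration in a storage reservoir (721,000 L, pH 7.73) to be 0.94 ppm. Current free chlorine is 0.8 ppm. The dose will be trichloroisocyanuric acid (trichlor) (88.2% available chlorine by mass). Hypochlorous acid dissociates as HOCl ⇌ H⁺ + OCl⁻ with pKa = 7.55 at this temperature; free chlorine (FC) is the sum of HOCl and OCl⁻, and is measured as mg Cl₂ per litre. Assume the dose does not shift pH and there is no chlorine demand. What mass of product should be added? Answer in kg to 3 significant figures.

[OCl⁻]/[HOCl] = 10^(pH − pKa) = 10^(7.73 − 7.55) = 1.514; fraction as HOCl = 1/(1 + 1.514) = 0.3978.
Free chlorine required for 0.94 ppm HOCl: 0.94 / 0.3978 = 2.363 ppm.
FC to add: 2.363 − 0.8 = 1.563 mg/L as Cl₂.
Cl₂ equivalent: 1.563 mg/L × 721,000 L = 1127 g.
Product at 88.2% available Cl: 1127 / 0.882 = 1277 g.

1.28 kg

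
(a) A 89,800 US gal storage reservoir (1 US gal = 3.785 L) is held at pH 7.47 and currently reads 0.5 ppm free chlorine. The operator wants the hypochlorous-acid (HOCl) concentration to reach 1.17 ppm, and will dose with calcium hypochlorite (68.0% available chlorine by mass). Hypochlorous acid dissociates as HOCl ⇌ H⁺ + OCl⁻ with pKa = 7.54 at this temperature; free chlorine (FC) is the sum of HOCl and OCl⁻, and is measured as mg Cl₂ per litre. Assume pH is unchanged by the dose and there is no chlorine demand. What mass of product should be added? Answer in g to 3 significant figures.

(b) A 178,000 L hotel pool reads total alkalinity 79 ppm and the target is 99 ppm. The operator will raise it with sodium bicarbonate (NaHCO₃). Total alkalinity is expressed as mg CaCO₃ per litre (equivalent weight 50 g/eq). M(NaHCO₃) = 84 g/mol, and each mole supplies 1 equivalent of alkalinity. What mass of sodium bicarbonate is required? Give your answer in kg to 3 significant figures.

(a) Volume: 89,800 US gal × 3.785 L/gal = 339,893 L.
(a) [OCl⁻]/[HOCl] = 10^(pH − pKa) = 10^(7.47 − 7.54) = 0.8511; fraction as HOCl = 1/(1 + 0.8511) = 0.5402.
(a) Free chlorine required for 1.17 ppm HOCl: 1.17 / 0.5402 = 2.166 ppm.
(a) FC to add: 2.166 − 0.5 = 1.666 mg/L as Cl₂.
(a) Cl₂ equivalent: 1.666 mg/L × 339,893 L = 566.2 g.
(a) Product at 68.0% available Cl: 566.2 / 0.68 = 832.7 g.

(b) Alkalinity to add: (99 − 79) = 20 mg/L as CaCO₃ × 178,000 L = 3560 g as CaCO₃.
(b) Equivalents: 3560 g ÷ 50 g/eq = 71.2 eq.
(b) NaHCO₃ supplies 1 eq per mole → 71.2 mol.
(b) Mass: 71.2 mol × 84 g/mol = 5981 g.

(a) 833 g; (b) 5.98 kg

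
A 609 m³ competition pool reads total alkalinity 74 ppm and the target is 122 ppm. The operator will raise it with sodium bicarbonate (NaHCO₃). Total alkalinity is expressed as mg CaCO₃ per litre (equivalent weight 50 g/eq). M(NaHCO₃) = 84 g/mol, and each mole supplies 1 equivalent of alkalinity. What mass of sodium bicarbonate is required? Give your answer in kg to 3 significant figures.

Volume: 609 m³ = 609,000 L.
Alkalinity to add: (122 − 74) = 48 mg/L as CaCO₃ × 609,000 L = 29,230 g as CaCO₃.
Equivalents: 29,230 g ÷ 50 g/eq = 584.6 eq.
NaHCO₃ supplies 1 eq per mole → 584.6 mol.
Mass: 584.6 mol × 84 g/mol = 49,110 g.

49.1 kg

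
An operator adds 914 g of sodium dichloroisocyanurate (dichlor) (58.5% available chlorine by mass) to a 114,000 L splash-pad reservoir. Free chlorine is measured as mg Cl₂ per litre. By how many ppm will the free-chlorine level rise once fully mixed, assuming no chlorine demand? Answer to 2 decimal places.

4.69 ppm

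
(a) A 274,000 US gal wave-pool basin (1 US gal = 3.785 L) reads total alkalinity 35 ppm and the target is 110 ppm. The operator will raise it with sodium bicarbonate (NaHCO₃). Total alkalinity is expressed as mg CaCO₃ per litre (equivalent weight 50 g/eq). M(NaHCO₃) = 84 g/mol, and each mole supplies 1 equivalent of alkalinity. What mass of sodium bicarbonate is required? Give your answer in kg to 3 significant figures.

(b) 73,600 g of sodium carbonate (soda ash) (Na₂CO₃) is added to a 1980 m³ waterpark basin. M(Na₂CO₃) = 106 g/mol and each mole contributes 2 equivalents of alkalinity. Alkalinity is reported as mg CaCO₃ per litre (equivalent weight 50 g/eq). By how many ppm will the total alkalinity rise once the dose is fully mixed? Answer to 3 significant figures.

(a) 131 kg; (b) 35.1 ppm

(a) Volume: 274,000 US gal × 3.785 L/gal = 1,037,090 L.
(a) Alkalinity to add: (110 − 35) = 75 mg/L as CaCO₃ × 1,037,090 L = 77,780 g as CaCO₃.
(a) Equivalents: 77,780 g ÷ 50 g/eq = 1556 eq.
(a) NaHCO₃ supplies 1 eq per mole → 1556 mol.
(a) Mass: 1556 mol × 84 g/mol = 130,700 g.

(b) Volume: 1980 m³ = 1,980,000 L.
(b) Moles of Na₂CO₃: 73,600 g ÷ 106 g/mol = 694.3 mol → 1389 eq of alkalinity.
(b) As CaCO₃: 1389 eq × 50 g/eq = 69,430 g.
(b) Rise: 69,430 g / 1,980,000 L × 1000 = 35.07 mg/L.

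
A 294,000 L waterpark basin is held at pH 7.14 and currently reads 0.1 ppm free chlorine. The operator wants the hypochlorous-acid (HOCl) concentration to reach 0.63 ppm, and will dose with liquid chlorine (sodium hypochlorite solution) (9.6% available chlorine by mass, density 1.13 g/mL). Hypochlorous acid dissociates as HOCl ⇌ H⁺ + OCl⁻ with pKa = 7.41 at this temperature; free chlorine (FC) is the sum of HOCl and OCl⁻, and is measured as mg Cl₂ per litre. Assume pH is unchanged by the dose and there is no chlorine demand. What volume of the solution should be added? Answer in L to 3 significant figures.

[OCl⁻]/[HOCl] = 10^(pH − pKa) = 10^(7.14 − 7.41) = 0.537; fraction as HOCl = 1/(1 + 0.537) = 0.6506.
Free chlorine required for 0.63 ppm HOCl: 0.63 / 0.6506 = 0.9683 ppm.
FC to add: 0.9683 − 0.1 = 0.8683 mg/L as Cl₂.
Cl₂ equivalent: 0.8683 mg/L × 294,000 L = 255.3 g.
Product at 9.6% available Cl: 255.3 / 0.096 = 2659 g.
Volume: 2659 g ÷ 1.13 g/mL = 2353 mL.

2.35 L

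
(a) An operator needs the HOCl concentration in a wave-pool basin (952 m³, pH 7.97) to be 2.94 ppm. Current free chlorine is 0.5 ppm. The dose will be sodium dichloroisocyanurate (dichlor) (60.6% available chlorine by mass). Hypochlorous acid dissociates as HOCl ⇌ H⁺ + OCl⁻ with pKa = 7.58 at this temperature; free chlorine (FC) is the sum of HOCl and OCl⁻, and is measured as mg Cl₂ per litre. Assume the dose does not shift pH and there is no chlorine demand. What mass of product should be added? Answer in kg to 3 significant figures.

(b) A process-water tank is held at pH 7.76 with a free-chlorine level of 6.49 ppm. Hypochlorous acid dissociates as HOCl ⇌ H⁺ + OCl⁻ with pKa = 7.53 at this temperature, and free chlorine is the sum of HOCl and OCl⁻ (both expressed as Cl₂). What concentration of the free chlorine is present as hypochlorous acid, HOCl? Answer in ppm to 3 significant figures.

(a) 15.2 kg; (b) 2.41 ppm

(a) Volume: 952 m³ = 952,000 L.
(a) [OCl⁻]/[HOCl] = 10^(pH − pKa) = 10^(7.97 − 7.58) = 2.455; fraction as HOCl = 1/(1 + 2.455) = 0.2895.
(a) Free chlorine required for 2.94 ppm HOCl: 2.94 / 0.2895 = 10.16 ppm.
(a) FC to add: 10.16 − 0.5 = 9.657 mg/L as Cl₂.
(a) Cl₂ equivalent: 9.657 mg/L × 952,000 L = 9193 g.
(a) Product at 60.6% available Cl: 9193 / 0.606 = 15,170 g.

(b) [OCl⁻]/[HOCl] = 10^(pH − pKa) = 10^(7.76 − 7.53) = 10^0.23 = 1.698.
(b) Fraction as HOCl = 1 / (1 + 1.698) = 0.3706.
(b) HOCl = 0.3706 × 6.49 ppm = 2.405 ppm.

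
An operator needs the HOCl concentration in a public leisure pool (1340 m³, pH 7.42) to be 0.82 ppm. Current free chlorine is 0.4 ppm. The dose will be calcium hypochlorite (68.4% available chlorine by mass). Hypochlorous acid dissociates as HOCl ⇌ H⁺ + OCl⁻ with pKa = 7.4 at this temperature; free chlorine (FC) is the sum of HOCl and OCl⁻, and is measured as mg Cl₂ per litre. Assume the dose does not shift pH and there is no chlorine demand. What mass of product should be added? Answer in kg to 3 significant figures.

2.50 kg

Volume: 1340 m³ = 1,340,000 L.
[OCl⁻]/[HOCl] = 10^(pH − pKa) = 10^(7.42 − 7.4) = 1.047; fraction as HOCl = 1/(1 + 1.047) = 0.4885.
Free chlorine required for 0.82 ppm HOCl: 0.82 / 0.4885 = 1.679 ppm.
FC to add: 1.679 − 0.4 = 1.279 mg/L as Cl₂.
Cl₂ equivalent: 1.279 mg/L × 1,340,000 L = 1713 g.
Product at 68.4% available Cl: 1713 / 0.684 = 2505 g.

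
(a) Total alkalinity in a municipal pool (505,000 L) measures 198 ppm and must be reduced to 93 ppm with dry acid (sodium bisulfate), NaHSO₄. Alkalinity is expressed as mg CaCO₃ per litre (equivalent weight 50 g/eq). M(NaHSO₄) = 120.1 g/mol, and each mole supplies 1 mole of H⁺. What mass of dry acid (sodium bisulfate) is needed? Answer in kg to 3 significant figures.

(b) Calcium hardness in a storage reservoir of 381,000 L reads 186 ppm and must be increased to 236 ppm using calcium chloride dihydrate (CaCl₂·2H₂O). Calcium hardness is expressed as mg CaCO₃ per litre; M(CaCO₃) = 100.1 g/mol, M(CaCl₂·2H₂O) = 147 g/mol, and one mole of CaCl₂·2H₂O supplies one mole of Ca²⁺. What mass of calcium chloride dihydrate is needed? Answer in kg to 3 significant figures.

(a) 127 kg; (b) 28.0 kg

(a) Alkalinity to neutralize: (198 − 93) = 105 mg/L as CaCO₃ × 505,000 L = 53,020 g as CaCO₃.
(a) Equivalents of H⁺ required: 53,020 ÷ 50 g/eq = 1060 eq = 1060 mol NaHSO₄.
(a) Mass of NaHSO₄: 1060 × 120.1 = 127,400 g.

(b) Hardness to add: (236 − 186) = 50 mg/L as CaCO₃ × 381,000 L = 19,050 g as CaCO₃.
(b) Moles of Ca²⁺ (1 mol Ca²⁺ ≡ 1 mol CaCO₃): 19,050 / 100.1 g/mol = 190.3 mol.
(b) Mass of CaCl₂·2H₂O: 190.3 × 147 = 27,980 g.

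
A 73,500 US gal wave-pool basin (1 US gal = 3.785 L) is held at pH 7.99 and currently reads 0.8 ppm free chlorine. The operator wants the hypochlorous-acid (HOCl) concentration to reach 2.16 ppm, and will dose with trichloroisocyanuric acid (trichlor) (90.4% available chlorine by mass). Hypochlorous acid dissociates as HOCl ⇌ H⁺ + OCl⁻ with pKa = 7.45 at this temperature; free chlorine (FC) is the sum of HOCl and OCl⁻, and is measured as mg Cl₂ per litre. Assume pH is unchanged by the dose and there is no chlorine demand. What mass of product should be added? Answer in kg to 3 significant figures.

2.72 kg

Volume: 73,500 US gal × 3.785 L/gal = 278,198 L.
[OCl⁻]/[HOCl] = 10^(pH − pKa) = 10^(7.99 − 7.45) = 3.467; fraction as HOCl = 1/(1 + 3.467) = 0.2238.
Free chlorine required for 2.16 ppm HOCl: 2.16 / 0.2238 = 9.65 ppm.
FC to add: 9.65 − 0.8 = 8.85 mg/L as Cl₂.
Cl₂ equivalent: 8.85 mg/L × 278,198 L = 2462 g.
Product at 90.4% available Cl: 2462 / 0.904 = 2723 g.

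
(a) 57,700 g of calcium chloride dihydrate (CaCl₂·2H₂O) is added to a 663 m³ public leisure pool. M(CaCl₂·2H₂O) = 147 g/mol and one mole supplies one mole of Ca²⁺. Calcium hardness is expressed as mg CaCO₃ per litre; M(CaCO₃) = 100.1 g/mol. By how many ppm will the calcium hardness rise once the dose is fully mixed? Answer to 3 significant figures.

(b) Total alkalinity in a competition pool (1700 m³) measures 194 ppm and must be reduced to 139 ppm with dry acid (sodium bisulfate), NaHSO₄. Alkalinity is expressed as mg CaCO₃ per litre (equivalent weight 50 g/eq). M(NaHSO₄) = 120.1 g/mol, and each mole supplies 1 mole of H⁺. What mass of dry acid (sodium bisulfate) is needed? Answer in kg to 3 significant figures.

(a) 59.3 ppm; (b) 225 kg

(a) Volume: 663 m³ = 663,000 L.
(a) Moles of Ca²⁺: 57,700 g ÷ 147 g/mol = 392.5 mol.
(a) As CaCO₃: 392.5 mol × 100.1 g/mol = 39,290 g.
(a) Rise: 39,290 g / 663,000 L × 1000 = 59.26 mg/L.

(b) Volume: 1700 m³ = 1,700,000 L.
(b) Alkalinity to neutralize: (194 − 139) = 55 mg/L as CaCO₃ × 1,700,000 L = 93,500 g as CaCO₃.
(b) Equivalents of H⁺ required: 93,500 ÷ 50 g/eq = 1870 eq = 1870 mol NaHSO₄.
(b) Mass of NaHSO₄: 1870 × 120.1 = 224,600 g.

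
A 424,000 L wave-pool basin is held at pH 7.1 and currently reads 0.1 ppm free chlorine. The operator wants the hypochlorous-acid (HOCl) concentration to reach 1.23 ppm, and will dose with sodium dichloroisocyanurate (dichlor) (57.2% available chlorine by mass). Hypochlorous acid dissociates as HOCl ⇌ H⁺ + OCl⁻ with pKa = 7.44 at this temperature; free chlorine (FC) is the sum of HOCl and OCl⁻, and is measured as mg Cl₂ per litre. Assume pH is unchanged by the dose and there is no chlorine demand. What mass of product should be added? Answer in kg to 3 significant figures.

1.25 kg

[OCl⁻]/[HOCl] = 10^(pH − pKa) = 10^(7.1 − 7.44) = 0.4571; fraction as HOCl = 1/(1 + 0.4571) = 0.6863.
Free chlorine required for 1.23 ppm HOCl: 1.23 / 0.6863 = 1.792 ppm.
FC to add: 1.792 − 0.1 = 1.692 mg/L as Cl₂.
Cl₂ equivalent: 1.692 mg/L × 424,000 L = 717.5 g.
Product at 57.2% available Cl: 717.5 / 0.572 = 1254 g.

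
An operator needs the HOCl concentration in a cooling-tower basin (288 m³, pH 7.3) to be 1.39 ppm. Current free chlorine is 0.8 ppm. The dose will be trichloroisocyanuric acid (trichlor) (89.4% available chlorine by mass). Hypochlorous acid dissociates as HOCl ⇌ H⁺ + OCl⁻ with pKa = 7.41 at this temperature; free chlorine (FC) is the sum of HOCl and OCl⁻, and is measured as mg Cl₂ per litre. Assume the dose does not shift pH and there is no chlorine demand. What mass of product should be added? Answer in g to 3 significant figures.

538 g

Volume: 288 m³ = 288,000 L.
[OCl⁻]/[HOCl] = 10^(pH − pKa) = 10^(7.3 − 7.41) = 0.7762; fraction as HOCl = 1/(1 + 0.7762) = 0.563.
Free chlorine required for 1.39 ppm HOCl: 1.39 / 0.563 = 2.469 ppm.
FC to add: 2.469 − 0.8 = 1.669 mg/L as Cl₂.
Cl₂ equivalent: 1.669 mg/L × 288,000 L = 480.7 g.
Product at 89.4% available Cl: 480.7 / 0.894 = 537.7 g.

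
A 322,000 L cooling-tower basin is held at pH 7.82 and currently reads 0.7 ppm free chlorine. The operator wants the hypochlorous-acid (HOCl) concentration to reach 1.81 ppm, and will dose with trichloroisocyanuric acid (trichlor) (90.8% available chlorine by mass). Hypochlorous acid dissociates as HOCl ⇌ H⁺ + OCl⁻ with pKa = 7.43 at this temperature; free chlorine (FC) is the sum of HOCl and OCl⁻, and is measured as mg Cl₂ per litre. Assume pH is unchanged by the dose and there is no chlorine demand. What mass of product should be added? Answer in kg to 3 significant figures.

[OCl⁻]/[HOCl] = 10^(pH − pKa) = 10^(7.82 − 7.43) = 2.455; fraction as HOCl = 1/(1 + 2.455) = 0.2895.
Free chlorine required for 1.81 ppm HOCl: 1.81 / 0.2895 = 6.253 ppm.
FC to add: 6.253 − 0.7 = 5.553 mg/L as Cl₂.
Cl₂ equivalent: 5.553 mg/L × 322,000 L = 1788 g.
Product at 90.8% available Cl: 1788 / 0.908 = 1969 g.

1.97 kg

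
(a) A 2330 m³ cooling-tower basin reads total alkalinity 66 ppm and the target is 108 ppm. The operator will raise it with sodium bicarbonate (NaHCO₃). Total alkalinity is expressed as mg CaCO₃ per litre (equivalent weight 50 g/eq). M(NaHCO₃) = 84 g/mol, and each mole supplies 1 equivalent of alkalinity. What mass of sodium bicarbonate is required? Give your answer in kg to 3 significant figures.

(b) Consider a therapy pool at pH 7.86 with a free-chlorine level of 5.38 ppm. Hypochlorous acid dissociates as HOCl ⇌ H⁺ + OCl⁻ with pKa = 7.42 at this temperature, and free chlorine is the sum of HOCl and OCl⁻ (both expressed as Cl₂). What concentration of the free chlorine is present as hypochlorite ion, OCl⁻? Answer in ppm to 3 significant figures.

(a) Volume: 2330 m³ = 2,330,000 L.
(a) Alkalinity to add: (108 − 66) = 42 mg/L as CaCO₃ × 2,330,000 L = 97,860 g as CaCO₃.
(a) Equivalents: 97,860 g ÷ 50 g/eq = 1957 eq.
(a) NaHCO₃ supplies 1 eq per mole → 1957 mol.
(a) Mass: 1957 mol × 84 g/mol = 164,400 g.

(b) [OCl⁻]/[HOCl] = 10^(pH − pKa) = 10^(7.86 − 7.42) = 10^0.44 = 2.754.
(b) Fraction as HOCl = 1 / (1 + 2.754) = 0.2664.
(b) OCl⁻ = (1 − 0.2664) × 5.38 ppm = 3.947 ppm.

(a) 164 kg; (b) 3.95 ppm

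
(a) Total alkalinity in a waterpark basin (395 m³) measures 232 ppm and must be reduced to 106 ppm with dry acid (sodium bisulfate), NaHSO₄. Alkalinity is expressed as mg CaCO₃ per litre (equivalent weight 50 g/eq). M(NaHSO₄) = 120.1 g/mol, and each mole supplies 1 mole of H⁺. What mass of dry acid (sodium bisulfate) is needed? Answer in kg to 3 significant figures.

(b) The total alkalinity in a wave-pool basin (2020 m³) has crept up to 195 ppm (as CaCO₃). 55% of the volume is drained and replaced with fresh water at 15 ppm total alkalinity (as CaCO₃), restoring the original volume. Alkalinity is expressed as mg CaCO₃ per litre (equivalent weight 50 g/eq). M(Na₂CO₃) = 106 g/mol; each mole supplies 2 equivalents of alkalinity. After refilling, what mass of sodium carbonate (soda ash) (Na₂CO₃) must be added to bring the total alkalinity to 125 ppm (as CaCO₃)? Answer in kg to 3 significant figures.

(a) Volume: 395 m³ = 395,000 L.
(a) Alkalinity to neutralize: (232 − 106) = 126 mg/L as CaCO₃ × 395,000 L = 49,770 g as CaCO₃.
(a) Equivalents of H⁺ required: 49,770 ÷ 50 g/eq = 995.4 eq = 995.4 mol NaHSO₄.
(a) Mass of NaHSO₄: 995.4 × 120.1 = 119,500 g.

(b) Volume: 2020 m³ = 2,020,000 L.
(b) After draining 55% and refilling: 195 × 0.45 + 15 × 0.55 = 96 ppm.
(b) Deficit to target: 125 − 96 = 29 mg/L.
(b) As CaCO₃: 29 mg/L × 2,020,000 L = 58,580 g; ÷ 50 g/eq ÷ 2 = 585.8 mol Na₂CO₃.
(b) Mass: 585.8 × 106 = 62,090 g.

(a) 120 kg; (b) 62.1 kg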